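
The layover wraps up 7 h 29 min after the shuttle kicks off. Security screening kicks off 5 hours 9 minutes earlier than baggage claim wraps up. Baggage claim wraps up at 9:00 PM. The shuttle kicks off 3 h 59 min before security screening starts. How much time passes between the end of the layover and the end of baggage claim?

Security screening starts at 9:00 PM − 309 min = 3:51 PM.
The shuttle starts at 3:51 PM − 239 min = 11:52 AM.
The layover ends at 11:52 AM + 449 min = 7:21 PM.
From 7:21 PM to 9:00 PM is 1 hour 39 minutes.

1 hour 39 minutes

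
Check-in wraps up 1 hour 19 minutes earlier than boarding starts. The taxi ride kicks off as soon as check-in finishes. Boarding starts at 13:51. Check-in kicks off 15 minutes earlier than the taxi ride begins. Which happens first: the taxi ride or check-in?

check-in

Check-in ends at 13:51 − 79 min = 12:32.
So the taxi ride starts at 12:32.
Check-in starts at 12:32 − 15 min = 12:17.
The taxi ride starts at 12:32 and check-in starts at 12:17, so check-in is first.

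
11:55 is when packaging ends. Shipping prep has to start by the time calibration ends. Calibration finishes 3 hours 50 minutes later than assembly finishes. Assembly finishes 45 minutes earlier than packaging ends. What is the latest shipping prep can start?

15:00

Assembly ends at 11:55 − 45 min = 11:10.
Calibration ends at 11:10 + 230 min = 15:00.
Shipping prep is bounded by calibration, so the latest it can start is 15:00.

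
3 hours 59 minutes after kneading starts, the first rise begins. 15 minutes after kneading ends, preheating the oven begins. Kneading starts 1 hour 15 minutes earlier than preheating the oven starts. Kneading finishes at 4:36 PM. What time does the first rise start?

7:35 PM

Preheating the oven starts at 4:36 PM + 15 min = 4:51 PM.
Kneading starts at 4:51 PM − 75 min = 3:36 PM.
The first rise starts at 3:36 PM + 239 min = 7:35 PM.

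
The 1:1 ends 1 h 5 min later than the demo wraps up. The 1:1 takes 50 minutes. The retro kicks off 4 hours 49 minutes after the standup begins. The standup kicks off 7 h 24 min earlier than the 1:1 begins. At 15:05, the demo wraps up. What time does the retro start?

12:45

The 1:1 ends at 15:05 + 65 min = 16:10.
The 1:1 starts at 16:10 − 50 min = 15:20.
The standup starts at 15:20 − 444 min = 07:56.
The retro starts at 07:56 + 289 min = 12:45.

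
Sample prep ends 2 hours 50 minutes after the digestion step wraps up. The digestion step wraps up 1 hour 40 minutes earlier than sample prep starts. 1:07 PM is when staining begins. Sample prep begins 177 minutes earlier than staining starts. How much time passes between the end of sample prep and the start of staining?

1 h 47 min

Sample prep starts at 1:07 PM − 177 min = 10:10 AM.
The digestion step ends at 10:10 AM − 100 min = 8:30 AM.
Sample prep ends at 8:30 AM + 170 min = 11:20 AM.
From 11:20 AM to 1:07 PM is 1 h 47 min.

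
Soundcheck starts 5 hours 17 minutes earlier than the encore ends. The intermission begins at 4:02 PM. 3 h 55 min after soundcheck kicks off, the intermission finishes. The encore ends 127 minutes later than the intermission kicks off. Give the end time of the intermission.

The encore ends at 4:02 PM + 127 min = 6:09 PM.
Soundcheck starts at 6:09 PM − 317 min = 12:52 PM.
The intermission ends at 12:52 PM + 235 min = 4:47 PM.

4:47 PM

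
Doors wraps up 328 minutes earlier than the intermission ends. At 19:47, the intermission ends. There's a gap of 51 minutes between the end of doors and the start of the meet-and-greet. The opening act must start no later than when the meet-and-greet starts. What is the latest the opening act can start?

15:10

Doors ends at 19:47 − 328 min = 14:19.
The meet-and-greet starts at 14:19 + 51 min = 15:10.
The opening act is bounded by the meet-and-greet, so the latest it can start is 15:10.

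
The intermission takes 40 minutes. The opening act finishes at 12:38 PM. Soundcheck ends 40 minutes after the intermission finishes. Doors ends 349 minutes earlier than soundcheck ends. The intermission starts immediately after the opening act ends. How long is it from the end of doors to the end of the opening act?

269 minutes

The intermission starts at 12:38 PM.
The intermission ends at 12:38 PM + 40 min = 1:18 PM.
Soundcheck ends at 1:18 PM + 40 min = 1:58 PM.
Doors ends at 1:58 PM − 349 min = 8:09 AM.
From 8:09 AM to 12:38 PM is 269 minutes.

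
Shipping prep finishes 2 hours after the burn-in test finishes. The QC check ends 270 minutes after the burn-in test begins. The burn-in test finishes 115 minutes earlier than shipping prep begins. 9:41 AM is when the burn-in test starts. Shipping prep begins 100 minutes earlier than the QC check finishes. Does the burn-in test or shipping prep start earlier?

the burn-in test

The QC check ends at 9:41 AM + 270 min = 2:11 PM.
Shipping prep starts at 2:11 PM − 100 min = 12:31 PM.
The burn-in test starts at 9:41 AM and shipping prep starts at 12:31 PM, so the burn-in test is first.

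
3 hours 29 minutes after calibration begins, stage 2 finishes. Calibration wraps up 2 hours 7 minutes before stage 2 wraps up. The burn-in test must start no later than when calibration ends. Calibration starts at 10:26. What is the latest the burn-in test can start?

Stage 2 ends at 10:26 + 209 min = 13:55.
Calibration ends at 13:55 − 127 min = 11:48.
The burn-in test is bounded by calibration, so the latest it can start is 11:48.

11:48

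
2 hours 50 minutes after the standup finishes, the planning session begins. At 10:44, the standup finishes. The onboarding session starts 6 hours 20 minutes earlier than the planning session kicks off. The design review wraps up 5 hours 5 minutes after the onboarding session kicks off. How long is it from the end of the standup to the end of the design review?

The planning session starts at 10:44 + 170 min = 13:34.
The onboarding session starts at 13:34 − 380 min = 07:14.
The design review ends at 07:14 + 305 min = 12:19.
From 10:44 to 12:19 is 1 hour 35 minutes.

1 hour 35 minutes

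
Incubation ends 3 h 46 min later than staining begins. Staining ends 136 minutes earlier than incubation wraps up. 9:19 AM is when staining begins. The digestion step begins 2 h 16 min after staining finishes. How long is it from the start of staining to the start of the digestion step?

226 minutes

Incubation ends at 9:19 AM + 226 min = 1:05 PM.
Staining ends at 1:05 PM − 136 min = 10:49 AM.
The digestion step starts at 10:49 AM + 136 min = 1:05 PM.
From 9:19 AM to 1:05 PM is 226 minutes.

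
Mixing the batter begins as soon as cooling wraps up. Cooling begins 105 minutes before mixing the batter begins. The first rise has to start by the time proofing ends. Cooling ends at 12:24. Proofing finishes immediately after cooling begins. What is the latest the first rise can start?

Mixing the batter starts at 12:24.
Cooling starts at 12:24 − 105 min = 10:39.
So proofing ends at 10:39.
The first rise is bounded by proofing, so the latest it can start is 10:39.

10:39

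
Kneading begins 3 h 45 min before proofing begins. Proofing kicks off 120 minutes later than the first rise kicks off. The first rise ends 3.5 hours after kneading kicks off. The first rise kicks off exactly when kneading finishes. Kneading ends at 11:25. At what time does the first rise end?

The first rise starts at 11:25.
Proofing starts at 11:25 + 120 min = 13:25.
Kneading starts at 13:25 − 225 min = 09:40.
The first rise ends at 09:40 + 210 min = 13:10.

13:10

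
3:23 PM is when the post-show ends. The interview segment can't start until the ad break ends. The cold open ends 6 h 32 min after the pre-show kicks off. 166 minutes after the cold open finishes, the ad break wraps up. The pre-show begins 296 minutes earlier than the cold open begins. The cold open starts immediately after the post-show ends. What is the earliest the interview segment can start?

The cold open starts at 3:23 PM.
The pre-show starts at 3:23 PM − 296 min = 10:27 AM.
The cold open ends at 10:27 AM + 392 min = 4:59 PM.
The ad break ends at 4:59 PM + 166 min = 7:45 PM.
The interview segment is bounded by the ad break, so the earliest it can start is 7:45 PM.

7:45 PM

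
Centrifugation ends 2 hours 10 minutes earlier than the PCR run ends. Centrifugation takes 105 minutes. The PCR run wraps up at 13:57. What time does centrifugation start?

10:02

Centrifugation ends at 13:57 − 130 min = 11:47.
Centrifugation starts at 11:47 − 105 min = 10:02.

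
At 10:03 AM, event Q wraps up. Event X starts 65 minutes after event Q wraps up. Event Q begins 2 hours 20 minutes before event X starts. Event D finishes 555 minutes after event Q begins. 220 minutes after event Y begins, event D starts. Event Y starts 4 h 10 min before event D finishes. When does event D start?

5:33 PM

Event X starts at 10:03 AM + 65 min = 11:08 AM.
Event Q starts at 11:08 AM − 140 min = 8:48 AM.
Event D ends at 8:48 AM + 555 min = 6:03 PM.
Event Y starts at 6:03 PM − 250 min = 1:53 PM.
Event D starts at 1:53 PM + 220 min = 5:33 PM.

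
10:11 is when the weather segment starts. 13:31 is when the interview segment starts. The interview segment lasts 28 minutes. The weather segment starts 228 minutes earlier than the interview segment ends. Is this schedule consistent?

Yes

The interview segment ends at 13:31 + 28 min = 13:59.
The weather segment starts at 13:59 − 228 min = 10:11.
That matches the stated 10:11, so the schedule is consistent.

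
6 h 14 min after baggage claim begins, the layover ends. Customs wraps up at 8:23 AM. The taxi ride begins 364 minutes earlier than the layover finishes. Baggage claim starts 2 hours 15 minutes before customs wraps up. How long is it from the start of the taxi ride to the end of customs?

Baggage claim starts at 8:23 AM − 135 min = 6:08 AM.
The layover ends at 6:08 AM + 374 min = 12:22 PM.
The taxi ride starts at 12:22 PM − 364 min = 6:18 AM.
From 6:18 AM to 8:23 AM is 2 hours 5 minutes.

2 hours 5 minutes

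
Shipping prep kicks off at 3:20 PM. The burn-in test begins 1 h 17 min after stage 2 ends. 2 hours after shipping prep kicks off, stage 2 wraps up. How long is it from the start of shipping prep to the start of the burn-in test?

3 hours 17 minutes

Stage 2 ends at 3:20 PM + 120 min = 5:20 PM.
The burn-in test starts at 5:20 PM + 77 min = 6:37 PM.
From 3:20 PM to 6:37 PM is 3 hours 17 minutes.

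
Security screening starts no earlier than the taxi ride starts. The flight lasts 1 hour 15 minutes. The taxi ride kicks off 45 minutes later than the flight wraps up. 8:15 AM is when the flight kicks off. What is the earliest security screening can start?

The flight ends at 8:15 AM + 75 min = 9:30 AM.
The taxi ride starts at 9:30 AM + 45 min = 10:15 AM.
Security screening is bounded by the taxi ride, so the earliest it can start is 10:15 AM.

10:15 AM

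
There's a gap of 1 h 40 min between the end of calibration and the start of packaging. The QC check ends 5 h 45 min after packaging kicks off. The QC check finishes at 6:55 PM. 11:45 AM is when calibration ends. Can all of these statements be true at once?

No

Packaging starts at 11:45 AM + 100 min = 1:25 PM.
The QC check ends at 1:25 PM + 345 min = 7:10 PM.
But the QC check is also said to end at 6:55 PM — a 15-minute conflict.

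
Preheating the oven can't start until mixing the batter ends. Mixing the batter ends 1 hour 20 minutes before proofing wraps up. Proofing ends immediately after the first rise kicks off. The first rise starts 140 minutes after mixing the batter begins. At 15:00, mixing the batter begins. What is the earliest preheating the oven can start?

16:00

The first rise starts at 15:00 + 140 min = 17:20.
So proofing ends at 17:20.
Mixing the batter ends at 17:20 − 80 min = 16:00.
Preheating the oven is bounded by mixing the batter, so the earliest it can start is 16:00.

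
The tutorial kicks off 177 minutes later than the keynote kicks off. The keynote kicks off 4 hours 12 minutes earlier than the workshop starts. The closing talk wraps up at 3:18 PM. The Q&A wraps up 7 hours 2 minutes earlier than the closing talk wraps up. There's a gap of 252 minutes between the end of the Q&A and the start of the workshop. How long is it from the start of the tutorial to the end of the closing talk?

The Q&A ends at 3:18 PM − 422 min = 8:16 AM.
The workshop starts at 8:16 AM + 252 min = 12:28 PM.
The keynote starts at 12:28 PM − 252 min = 8:16 AM.
The tutorial starts at 8:16 AM + 177 min = 11:13 AM.
From 11:13 AM to 3:18 PM is 4 hours 5 minutes.

4 hours 5 minutes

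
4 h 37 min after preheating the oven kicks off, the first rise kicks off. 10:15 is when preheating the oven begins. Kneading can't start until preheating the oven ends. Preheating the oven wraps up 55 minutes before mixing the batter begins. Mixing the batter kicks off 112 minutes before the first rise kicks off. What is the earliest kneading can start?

The first rise starts at 10:15 + 277 min = 14:52.
Mixing the batter starts at 14:52 − 112 min = 13:00.
Preheating the oven ends at 13:00 − 55 min = 12:05.
Kneading is bounded by preheating the oven, so the earliest it can start is 12:05.

12:05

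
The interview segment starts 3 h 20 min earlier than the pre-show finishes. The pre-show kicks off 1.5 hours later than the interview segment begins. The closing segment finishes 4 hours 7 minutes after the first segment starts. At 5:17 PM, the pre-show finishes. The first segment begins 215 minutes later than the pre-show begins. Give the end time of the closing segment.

The interview segment starts at 5:17 PM − 200 min = 1:57 PM.
The pre-show starts at 1:57 PM + 90 min = 3:27 PM.
The first segment starts at 3:27 PM + 215 min = 7:02 PM.
The closing segment ends at 7:02 PM + 247 min = 11:09 PM.

11:09 PM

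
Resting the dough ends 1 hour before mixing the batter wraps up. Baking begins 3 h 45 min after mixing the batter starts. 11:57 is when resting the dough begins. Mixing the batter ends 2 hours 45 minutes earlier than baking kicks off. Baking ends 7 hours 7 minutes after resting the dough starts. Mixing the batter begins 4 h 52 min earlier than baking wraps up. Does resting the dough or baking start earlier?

Baking ends at 11:57 + 427 min = 19:04.
Mixing the batter starts at 19:04 − 292 min = 14:12.
Baking starts at 14:12 + 225 min = 17:57.
Resting the dough starts at 11:57 and baking starts at 17:57, so resting the dough is first.

resting the dough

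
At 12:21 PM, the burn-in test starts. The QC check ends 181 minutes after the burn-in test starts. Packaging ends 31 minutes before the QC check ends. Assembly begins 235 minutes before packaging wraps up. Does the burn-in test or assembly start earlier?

The QC check ends at 12:21 PM + 181 min = 3:22 PM.
Packaging ends at 3:22 PM − 31 min = 2:51 PM.
Assembly starts at 2:51 PM − 235 min = 10:56 AM.
The burn-in test starts at 12:21 PM and assembly starts at 10:56 AM, so assembly is first.

assembly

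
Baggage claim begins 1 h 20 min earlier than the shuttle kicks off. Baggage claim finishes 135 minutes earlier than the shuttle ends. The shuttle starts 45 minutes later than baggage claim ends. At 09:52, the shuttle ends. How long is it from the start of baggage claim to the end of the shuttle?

Baggage claim ends at 09:52 − 135 min = 07:37.
The shuttle starts at 07:37 + 45 min = 08:22.
Baggage claim starts at 08:22 − 80 min = 07:02.
From 07:02 to 09:52 is 2 hours 50 minutes.

2 hours 50 minutes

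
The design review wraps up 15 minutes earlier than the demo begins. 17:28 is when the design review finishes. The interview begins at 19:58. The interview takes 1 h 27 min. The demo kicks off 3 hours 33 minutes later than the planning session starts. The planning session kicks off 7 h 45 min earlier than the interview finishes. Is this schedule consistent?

The interview ends at 19:58 + 87 min = 21:25.
The planning session starts at 21:25 − 465 min = 13:40.
The demo starts at 13:40 + 213 min = 17:13.
The design review ends at 17:13 − 15 min = 16:58.
But the design review is also said to end at 17:28 — a 30-minute conflict.

No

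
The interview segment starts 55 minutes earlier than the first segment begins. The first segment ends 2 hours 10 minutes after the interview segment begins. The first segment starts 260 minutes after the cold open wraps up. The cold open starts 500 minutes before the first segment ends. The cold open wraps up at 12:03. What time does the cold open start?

09:18

The first segment starts at 12:03 + 260 min = 16:23.
The interview segment starts at 16:23 − 55 min = 15:28.
The first segment ends at 15:28 + 130 min = 17:38.
The cold open starts at 17:38 − 500 min = 09:18.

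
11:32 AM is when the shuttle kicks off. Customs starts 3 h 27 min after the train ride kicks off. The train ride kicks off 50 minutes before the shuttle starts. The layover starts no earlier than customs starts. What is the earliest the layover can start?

2:09 PM

The train ride starts at 11:32 AM − 50 min = 10:42 AM.
Customs starts at 10:42 AM + 207 min = 2:09 PM.
The layover is bounded by customs, so the earliest it can start is 2:09 PM.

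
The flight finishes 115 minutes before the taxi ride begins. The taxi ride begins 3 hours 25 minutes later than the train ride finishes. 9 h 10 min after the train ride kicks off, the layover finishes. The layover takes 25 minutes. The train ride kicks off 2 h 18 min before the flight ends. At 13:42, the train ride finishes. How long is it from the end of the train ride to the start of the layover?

The taxi ride starts at 13:42 + 205 min = 17:07.
The flight ends at 17:07 − 115 min = 15:12.
The train ride starts at 15:12 − 138 min = 12:54.
The layover ends at 12:54 + 550 min = 22:04.
The layover starts at 22:04 − 25 min = 21:39.
From 13:42 to 21:39 is 7 hours 57 minutes.

7 hours 57 minutes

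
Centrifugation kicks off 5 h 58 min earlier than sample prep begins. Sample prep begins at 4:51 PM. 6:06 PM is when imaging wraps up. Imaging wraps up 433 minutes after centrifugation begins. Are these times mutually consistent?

Yes

Centrifugation starts at 4:51 PM − 358 min = 10:53 AM.
Imaging ends at 10:53 AM + 433 min = 6:06 PM.
That matches the stated 6:06 PM, so the schedule is consistent.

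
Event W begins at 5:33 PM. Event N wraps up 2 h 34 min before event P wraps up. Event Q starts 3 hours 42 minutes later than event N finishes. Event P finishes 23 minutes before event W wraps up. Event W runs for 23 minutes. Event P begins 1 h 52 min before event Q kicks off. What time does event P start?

4:49 PM

Event W ends at 5:33 PM + 23 min = 5:56 PM.
Event P ends at 5:56 PM − 23 min = 5:33 PM.
Event N ends at 5:33 PM − 154 min = 2:59 PM.
Event Q starts at 2:59 PM + 222 min = 6:41 PM.
Event P starts at 6:41 PM − 112 min = 4:49 PM.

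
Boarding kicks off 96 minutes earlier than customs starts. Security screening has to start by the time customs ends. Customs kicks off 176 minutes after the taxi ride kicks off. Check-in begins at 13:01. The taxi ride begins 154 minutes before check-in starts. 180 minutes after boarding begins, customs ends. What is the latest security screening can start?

14:47

The taxi ride starts at 13:01 − 154 min = 10:27.
Customs starts at 10:27 + 176 min = 13:23.
Boarding starts at 13:23 − 96 min = 11:47.
Customs ends at 11:47 + 180 min = 14:47.
Security screening is bounded by customs, so the latest it can start is 14:47.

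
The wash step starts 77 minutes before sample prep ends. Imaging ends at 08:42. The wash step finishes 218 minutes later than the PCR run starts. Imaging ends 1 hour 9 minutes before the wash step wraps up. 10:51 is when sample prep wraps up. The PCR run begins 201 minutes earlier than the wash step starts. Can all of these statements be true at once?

Yes

The wash step starts at 10:51 − 77 min = 09:34.
The PCR run starts at 09:34 − 201 min = 06:13.
The wash step ends at 06:13 + 218 min = 09:51.
Imaging ends at 09:51 − 69 min = 08:42.
That matches the stated 08:42, so the schedule is consistent.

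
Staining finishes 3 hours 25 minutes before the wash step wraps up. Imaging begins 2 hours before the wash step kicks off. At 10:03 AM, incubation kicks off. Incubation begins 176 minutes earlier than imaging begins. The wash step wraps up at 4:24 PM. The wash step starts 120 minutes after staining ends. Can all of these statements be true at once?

Yes

Staining ends at 4:24 PM − 205 min = 12:59 PM.
The wash step starts at 12:59 PM + 120 min = 2:59 PM.
Imaging starts at 2:59 PM − 120 min = 12:59 PM.
Incubation starts at 12:59 PM − 176 min = 10:03 AM.
That matches the stated 10:03 AM, so the schedule is consistent.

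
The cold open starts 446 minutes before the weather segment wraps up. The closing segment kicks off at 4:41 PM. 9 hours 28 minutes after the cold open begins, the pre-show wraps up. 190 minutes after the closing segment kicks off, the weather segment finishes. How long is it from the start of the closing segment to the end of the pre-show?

The weather segment ends at 4:41 PM + 190 min = 7:51 PM.
The cold open starts at 7:51 PM − 446 min = 12:25 PM.
The pre-show ends at 12:25 PM + 568 min = 9:53 PM.
From 4:41 PM to 9:53 PM is 5 h 12 min.

5 h 12 min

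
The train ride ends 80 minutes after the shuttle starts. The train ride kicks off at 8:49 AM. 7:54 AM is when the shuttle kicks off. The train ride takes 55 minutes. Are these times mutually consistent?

The train ride ends at 7:54 AM + 80 min = 9:14 AM.
The train ride starts at 9:14 AM − 55 min = 8:19 AM.
But the train ride is also said to start at 8:49 AM — a 30-minute conflict.

No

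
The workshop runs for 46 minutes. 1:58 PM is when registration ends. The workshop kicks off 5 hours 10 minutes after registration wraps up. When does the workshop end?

7:54 PM

The workshop starts at 1:58 PM + 310 min = 7:08 PM.
The workshop ends at 7:08 PM + 46 min = 7:54 PM.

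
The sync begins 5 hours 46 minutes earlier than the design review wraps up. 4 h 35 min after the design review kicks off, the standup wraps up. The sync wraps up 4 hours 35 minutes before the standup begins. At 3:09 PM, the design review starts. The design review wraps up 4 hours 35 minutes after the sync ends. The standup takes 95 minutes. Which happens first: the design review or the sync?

The standup ends at 3:09 PM + 275 min = 7:44 PM.
The standup starts at 7:44 PM − 95 min = 6:09 PM.
The sync ends at 6:09 PM − 275 min = 1:34 PM.
The design review ends at 1:34 PM + 275 min = 6:09 PM.
The sync starts at 6:09 PM − 346 min = 12:23 PM.
The design review starts at 3:09 PM and the sync starts at 12:23 PM, so the sync is first.

the sync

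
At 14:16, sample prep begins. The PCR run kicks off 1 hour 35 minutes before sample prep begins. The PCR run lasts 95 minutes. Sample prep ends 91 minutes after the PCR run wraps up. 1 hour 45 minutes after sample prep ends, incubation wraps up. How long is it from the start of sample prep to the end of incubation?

3 h 16 min

The PCR run starts at 14:16 − 95 min = 12:41.
The PCR run ends at 12:41 + 95 min = 14:16.
Sample prep ends at 14:16 + 91 min = 15:47.
Incubation ends at 15:47 + 105 min = 17:32.
From 14:16 to 17:32 is 3 h 16 min.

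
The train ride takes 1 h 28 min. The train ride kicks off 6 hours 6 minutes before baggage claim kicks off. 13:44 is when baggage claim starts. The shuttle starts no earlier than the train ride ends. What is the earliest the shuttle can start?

The train ride starts at 13:44 − 366 min = 07:38.
The train ride ends at 07:38 + 88 min = 09:06.
The shuttle is bounded by the train ride, so the earliest it can start is 09:06.

09:06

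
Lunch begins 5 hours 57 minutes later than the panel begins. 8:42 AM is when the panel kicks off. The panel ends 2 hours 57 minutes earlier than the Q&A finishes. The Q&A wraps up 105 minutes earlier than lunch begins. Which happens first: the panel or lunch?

Lunch starts at 8:42 AM + 357 min = 2:39 PM.
The panel starts at 8:42 AM and lunch starts at 2:39 PM, so the panel is first.

the panel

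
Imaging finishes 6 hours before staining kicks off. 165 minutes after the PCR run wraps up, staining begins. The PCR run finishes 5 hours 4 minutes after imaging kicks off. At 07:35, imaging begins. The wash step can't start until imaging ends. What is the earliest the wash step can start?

09:24

The PCR run ends at 07:35 + 304 min = 12:39.
Staining starts at 12:39 + 165 min = 15:24.
Imaging ends at 15:24 − 360 min = 09:24.
The wash step is bounded by imaging, so the earliest it can start is 09:24.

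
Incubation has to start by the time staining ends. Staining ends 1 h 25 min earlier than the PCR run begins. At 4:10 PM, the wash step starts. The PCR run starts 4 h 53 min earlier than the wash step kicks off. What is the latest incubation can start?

The PCR run starts at 4:10 PM − 293 min = 11:17 AM.
Staining ends at 11:17 AM − 85 min = 9:52 AM.
Incubation is bounded by staining, so the latest it can start is 9:52 AM.

9:52 AM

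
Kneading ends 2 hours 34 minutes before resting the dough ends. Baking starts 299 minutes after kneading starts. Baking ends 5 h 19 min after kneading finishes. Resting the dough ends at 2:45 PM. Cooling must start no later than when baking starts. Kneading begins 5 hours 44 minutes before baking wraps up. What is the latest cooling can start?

4:45 PM

Kneading ends at 2:45 PM − 154 min = 12:11 PM.
Baking ends at 12:11 PM + 319 min = 5:30 PM.
Kneading starts at 5:30 PM − 344 min = 11:46 AM.
Baking starts at 11:46 AM + 299 min = 4:45 PM.
Cooling is bounded by baking, so the latest it can start is 4:45 PM.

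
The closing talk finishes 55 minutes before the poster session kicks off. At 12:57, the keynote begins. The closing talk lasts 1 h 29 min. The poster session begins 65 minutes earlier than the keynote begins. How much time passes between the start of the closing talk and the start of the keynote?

3 hours 29 minutes

The poster session starts at 12:57 − 65 min = 11:52.
The closing talk ends at 11:52 − 55 min = 10:57.
The closing talk starts at 10:57 − 89 min = 09:28.
From 09:28 to 12:57 is 3 hours 29 minutes.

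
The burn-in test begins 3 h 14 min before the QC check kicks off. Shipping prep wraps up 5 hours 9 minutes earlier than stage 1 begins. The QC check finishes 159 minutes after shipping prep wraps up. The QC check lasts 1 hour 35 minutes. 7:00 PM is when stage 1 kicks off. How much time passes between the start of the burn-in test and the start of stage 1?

Shipping prep ends at 7:00 PM − 309 min = 1:51 PM.
The QC check ends at 1:51 PM + 159 min = 4:30 PM.
The QC check starts at 4:30 PM − 95 min = 2:55 PM.
The burn-in test starts at 2:55 PM − 194 min = 11:41 AM.
From 11:41 AM to 7:00 PM is 7 h 19 min.

7 h 19 min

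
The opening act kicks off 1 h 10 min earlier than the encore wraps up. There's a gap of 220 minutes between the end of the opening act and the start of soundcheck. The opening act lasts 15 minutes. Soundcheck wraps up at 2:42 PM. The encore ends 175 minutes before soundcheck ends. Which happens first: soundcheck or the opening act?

The encore ends at 2:42 PM − 175 min = 11:47 AM.
The opening act starts at 11:47 AM − 70 min = 10:37 AM.
The opening act ends at 10:37 AM + 15 min = 10:52 AM.
Soundcheck starts at 10:52 AM + 220 min = 2:32 PM.
Soundcheck starts at 2:32 PM and the opening act starts at 10:37 AM, so the opening act is first.

the opening act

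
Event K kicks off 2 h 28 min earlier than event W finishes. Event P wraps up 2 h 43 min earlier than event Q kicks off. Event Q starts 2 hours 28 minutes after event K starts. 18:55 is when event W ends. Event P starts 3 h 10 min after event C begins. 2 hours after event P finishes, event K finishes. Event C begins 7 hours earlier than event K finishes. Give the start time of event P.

Event K starts at 18:55 − 148 min = 16:27.
Event Q starts at 16:27 + 148 min = 18:55.
Event P ends at 18:55 − 163 min = 16:12.
Event K ends at 16:12 + 120 min = 18:12.
Event C starts at 18:12 − 420 min = 11:12.
Event P starts at 11:12 + 190 min = 14:22.

14:22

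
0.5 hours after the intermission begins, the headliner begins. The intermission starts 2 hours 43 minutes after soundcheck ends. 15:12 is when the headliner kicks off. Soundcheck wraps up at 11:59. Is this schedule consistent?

Yes

The intermission starts at 11:59 + 163 min = 14:42.
The headliner starts at 14:42 + 30 min = 15:12.
That matches the stated 15:12, so the schedule is consistent.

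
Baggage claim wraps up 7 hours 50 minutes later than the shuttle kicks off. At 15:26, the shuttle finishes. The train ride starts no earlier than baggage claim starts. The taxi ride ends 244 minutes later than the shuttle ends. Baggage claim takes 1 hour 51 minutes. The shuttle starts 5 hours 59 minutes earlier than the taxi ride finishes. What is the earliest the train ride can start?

The taxi ride ends at 15:26 + 244 min = 19:30.
The shuttle starts at 19:30 − 359 min = 13:31.
Baggage claim ends at 13:31 + 470 min = 21:21.
Baggage claim starts at 21:21 − 111 min = 19:30.
The train ride is bounded by baggage claim, so the earliest it can start is 19:30.

19:30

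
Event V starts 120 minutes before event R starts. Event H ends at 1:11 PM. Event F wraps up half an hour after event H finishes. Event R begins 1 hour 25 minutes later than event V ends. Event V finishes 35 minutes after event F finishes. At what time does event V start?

Event F ends at 1:11 PM + 30 min = 1:41 PM.
Event V ends at 1:41 PM + 35 min = 2:16 PM.
Event R starts at 2:16 PM + 85 min = 3:41 PM.
Event V starts at 3:41 PM − 120 min = 1:41 PM.

1:41 PM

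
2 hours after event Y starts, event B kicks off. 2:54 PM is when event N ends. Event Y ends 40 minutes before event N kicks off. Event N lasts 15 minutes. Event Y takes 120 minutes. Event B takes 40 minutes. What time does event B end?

Event N starts at 2:54 PM − 15 min = 2:39 PM.
Event Y ends at 2:39 PM − 40 min = 1:59 PM.
Event Y starts at 1:59 PM − 120 min = 11:59 AM.
Event B starts at 11:59 AM + 120 min = 1:59 PM.
Event B ends at 1:59 PM + 40 min = 2:39 PM.

2:39 PM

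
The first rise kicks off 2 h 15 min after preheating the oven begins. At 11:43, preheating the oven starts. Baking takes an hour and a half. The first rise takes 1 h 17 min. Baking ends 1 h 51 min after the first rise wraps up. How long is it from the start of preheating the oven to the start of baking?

3 h 53 min

The first rise starts at 11:43 + 135 min = 13:58.
The first rise ends at 13:58 + 77 min = 15:15.
Baking ends at 15:15 + 111 min = 17:06.
Baking starts at 17:06 − 90 min = 15:36.
From 11:43 to 15:36 is 3 h 53 min.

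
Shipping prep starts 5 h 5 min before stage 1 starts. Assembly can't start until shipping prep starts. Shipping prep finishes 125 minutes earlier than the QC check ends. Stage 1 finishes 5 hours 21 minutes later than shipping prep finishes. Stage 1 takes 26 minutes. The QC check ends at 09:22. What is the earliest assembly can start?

Shipping prep ends at 09:22 − 125 min = 07:17.
Stage 1 ends at 07:17 + 321 min = 12:38.
Stage 1 starts at 12:38 − 26 min = 12:12.
Shipping prep starts at 12:12 − 305 min = 07:07.
Assembly is bounded by shipping prep, so the earliest it can start is 07:07.

07:07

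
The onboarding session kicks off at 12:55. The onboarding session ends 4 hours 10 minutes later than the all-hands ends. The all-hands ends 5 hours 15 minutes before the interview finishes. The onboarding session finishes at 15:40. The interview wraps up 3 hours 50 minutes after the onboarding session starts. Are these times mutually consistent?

The interview ends at 12:55 + 230 min = 16:45.
The all-hands ends at 16:45 − 315 min = 11:30.
The onboarding session ends at 11:30 + 250 min = 15:40.
That matches the stated 15:40, so the schedule is consistent.

Yes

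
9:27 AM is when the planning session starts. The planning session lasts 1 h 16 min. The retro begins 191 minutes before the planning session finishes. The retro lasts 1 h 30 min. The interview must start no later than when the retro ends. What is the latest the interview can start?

9:02 AM

The planning session ends at 9:27 AM + 76 min = 10:43 AM.
The retro starts at 10:43 AM − 191 min = 7:32 AM.
The retro ends at 7:32 AM + 90 min = 9:02 AM.
The interview is bounded by the retro, so the latest it can start is 9:02 AM.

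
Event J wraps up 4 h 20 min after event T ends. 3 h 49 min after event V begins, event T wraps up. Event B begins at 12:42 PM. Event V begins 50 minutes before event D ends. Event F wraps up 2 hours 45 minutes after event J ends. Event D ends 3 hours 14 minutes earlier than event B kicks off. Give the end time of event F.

Event D ends at 12:42 PM − 194 min = 9:28 AM.
Event V starts at 9:28 AM − 50 min = 8:38 AM.
Event T ends at 8:38 AM + 229 min = 12:27 PM.
Event J ends at 12:27 PM + 260 min = 4:47 PM.
Event F ends at 4:47 PM + 165 min = 7:32 PM.

7:32 PM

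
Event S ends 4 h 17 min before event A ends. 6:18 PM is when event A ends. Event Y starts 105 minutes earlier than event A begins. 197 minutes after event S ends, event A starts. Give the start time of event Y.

Event S ends at 6:18 PM − 257 min = 2:01 PM.
Event A starts at 2:01 PM + 197 min = 5:18 PM.
Event Y starts at 5:18 PM − 105 min = 3:33 PM.

3:33 PM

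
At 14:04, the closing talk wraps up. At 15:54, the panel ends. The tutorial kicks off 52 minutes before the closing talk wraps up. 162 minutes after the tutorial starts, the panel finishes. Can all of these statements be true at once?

The tutorial starts at 14:04 − 52 min = 13:12.
The panel ends at 13:12 + 162 min = 15:54.
That matches the stated 15:54, so the schedule is consistent.

Yes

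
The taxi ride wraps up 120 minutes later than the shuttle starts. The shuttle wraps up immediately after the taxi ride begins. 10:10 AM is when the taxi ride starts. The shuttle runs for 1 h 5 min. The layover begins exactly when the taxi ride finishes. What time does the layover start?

The shuttle ends at 10:10 AM.
The shuttle starts at 10:10 AM − 65 min = 9:05 AM.
The taxi ride ends at 9:05 AM + 120 min = 11:05 AM.
So the layover starts at 11:05 AM.

11:05 AM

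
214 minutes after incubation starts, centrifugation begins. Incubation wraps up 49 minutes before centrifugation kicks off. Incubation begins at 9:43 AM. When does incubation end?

Centrifugation starts at 9:43 AM + 214 min = 1:17 PM.
Incubation ends at 1:17 PM − 49 min = 12:28 PM.

12:28 PM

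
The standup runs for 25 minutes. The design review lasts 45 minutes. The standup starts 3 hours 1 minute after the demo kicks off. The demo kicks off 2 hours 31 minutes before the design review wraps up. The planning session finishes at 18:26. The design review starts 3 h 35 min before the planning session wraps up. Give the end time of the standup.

The design review starts at 18:26 − 215 min = 14:51.
The design review ends at 14:51 + 45 min = 15:36.
The demo starts at 15:36 − 151 min = 13:05.
The standup starts at 13:05 + 181 min = 16:06.
The standup ends at 16:06 + 25 min = 16:31.

16:31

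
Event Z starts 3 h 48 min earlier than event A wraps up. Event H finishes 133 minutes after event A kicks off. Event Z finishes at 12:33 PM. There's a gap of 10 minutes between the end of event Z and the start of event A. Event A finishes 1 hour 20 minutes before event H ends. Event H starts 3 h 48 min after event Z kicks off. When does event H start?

1:36 PM

Event A starts at 12:33 PM + 10 min = 12:43 PM.
Event H ends at 12:43 PM + 133 min = 2:56 PM.
Event A ends at 2:56 PM − 80 min = 1:36 PM.
Event Z starts at 1:36 PM − 228 min = 9:48 AM.
Event H starts at 9:48 AM + 228 min = 1:36 PM.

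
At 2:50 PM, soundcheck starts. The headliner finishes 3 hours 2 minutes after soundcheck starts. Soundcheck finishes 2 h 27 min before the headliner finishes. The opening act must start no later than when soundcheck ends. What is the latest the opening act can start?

The headliner ends at 2:50 PM + 182 min = 5:52 PM.
Soundcheck ends at 5:52 PM − 147 min = 3:25 PM.
The opening act is bounded by soundcheck, so the latest it can start is 3:25 PM.

3:25 PM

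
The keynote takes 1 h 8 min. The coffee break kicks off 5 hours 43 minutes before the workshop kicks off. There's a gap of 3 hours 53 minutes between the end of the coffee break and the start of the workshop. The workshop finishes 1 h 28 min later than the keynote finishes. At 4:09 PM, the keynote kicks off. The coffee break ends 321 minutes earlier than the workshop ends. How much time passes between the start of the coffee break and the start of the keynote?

4 h 35 min

The keynote ends at 4:09 PM + 68 min = 5:17 PM.
The workshop ends at 5:17 PM + 88 min = 6:45 PM.
The coffee break ends at 6:45 PM − 321 min = 1:24 PM.
The workshop starts at 1:24 PM + 233 min = 5:17 PM.
The coffee break starts at 5:17 PM − 343 min = 11:34 AM.
From 11:34 AM to 4:09 PM is 4 h 35 min.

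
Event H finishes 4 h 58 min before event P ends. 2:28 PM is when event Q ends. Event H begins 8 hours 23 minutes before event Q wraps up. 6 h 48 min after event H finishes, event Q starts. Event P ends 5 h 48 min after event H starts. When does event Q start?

1:43 PM

Event H starts at 2:28 PM − 503 min = 6:05 AM.
Event P ends at 6:05 AM + 348 min = 11:53 AM.
Event H ends at 11:53 AM − 298 min = 6:55 AM.
Event Q starts at 6:55 AM + 408 min = 1:43 PM.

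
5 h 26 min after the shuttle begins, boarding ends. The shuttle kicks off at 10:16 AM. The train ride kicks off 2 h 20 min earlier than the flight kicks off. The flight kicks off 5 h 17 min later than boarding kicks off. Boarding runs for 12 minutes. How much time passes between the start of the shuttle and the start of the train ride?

Boarding ends at 10:16 AM + 326 min = 3:42 PM.
Boarding starts at 3:42 PM − 12 min = 3:30 PM.
The flight starts at 3:30 PM + 317 min = 8:47 PM.
The train ride starts at 8:47 PM − 140 min = 6:27 PM.
From 10:16 AM to 6:27 PM is 8 hours 11 minutes.

8 hours 11 minutes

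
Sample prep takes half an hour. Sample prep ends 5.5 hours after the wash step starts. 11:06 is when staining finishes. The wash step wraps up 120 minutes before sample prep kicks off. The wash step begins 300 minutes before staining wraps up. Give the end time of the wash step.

The wash step starts at 11:06 − 300 min = 06:06.
Sample prep ends at 06:06 + 330 min = 11:36.
Sample prep starts at 11:36 − 30 min = 11:06.
The wash step ends at 11:06 − 120 min = 09:06.

09:06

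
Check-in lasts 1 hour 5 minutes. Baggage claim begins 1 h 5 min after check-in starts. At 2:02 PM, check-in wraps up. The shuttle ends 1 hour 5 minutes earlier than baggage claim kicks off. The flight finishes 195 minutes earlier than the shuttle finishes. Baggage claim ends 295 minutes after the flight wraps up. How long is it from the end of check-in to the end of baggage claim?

Check-in starts at 2:02 PM − 65 min = 12:57 PM.
Baggage claim starts at 12:57 PM + 65 min = 2:02 PM.
The shuttle ends at 2:02 PM − 65 min = 12:57 PM.
The flight ends at 12:57 PM − 195 min = 9:42 AM.
Baggage claim ends at 9:42 AM + 295 min = 2:37 PM.
From 2:02 PM to 2:37 PM is 35 minutes.

35 minutes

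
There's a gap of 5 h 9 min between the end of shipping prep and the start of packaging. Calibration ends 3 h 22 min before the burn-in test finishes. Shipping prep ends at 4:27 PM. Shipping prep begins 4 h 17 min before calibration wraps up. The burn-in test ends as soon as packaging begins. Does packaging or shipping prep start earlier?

Packaging starts at 4:27 PM + 309 min = 9:36 PM.
So the burn-in test ends at 9:36 PM.
Calibration ends at 9:36 PM − 202 min = 6:14 PM.
Shipping prep starts at 6:14 PM − 257 min = 1:57 PM.
Packaging starts at 9:36 PM and shipping prep starts at 1:57 PM, so shipping prep is first.

shipping prep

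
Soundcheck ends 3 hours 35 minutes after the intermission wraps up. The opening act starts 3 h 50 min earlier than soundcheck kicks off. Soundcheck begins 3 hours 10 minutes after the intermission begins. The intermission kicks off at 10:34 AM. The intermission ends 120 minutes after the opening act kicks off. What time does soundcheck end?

3:29 PM

Soundcheck starts at 10:34 AM + 190 min = 1:44 PM.
The opening act starts at 1:44 PM − 230 min = 9:54 AM.
The intermission ends at 9:54 AM + 120 min = 11:54 AM.
Soundcheck ends at 11:54 AM + 215 min = 3:29 PM.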